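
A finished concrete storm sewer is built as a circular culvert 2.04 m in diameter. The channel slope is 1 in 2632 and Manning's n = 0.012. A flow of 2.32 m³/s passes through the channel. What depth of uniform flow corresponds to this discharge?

y_n = 1.24 m

Manning's equation rearranged: A R^(2/3) = nQ / (1·√S) = 0.012 × 2.32 / (√0.0003799) = 1.428.
Try y = 1.43 m: A R^(2/3) = 1.75 — too large.
Try y = 0.877 m: A R^(2/3) = 0.8012 — too small.
Try y = 1.24 m: A R^(2/3) = 1.43 — close enough.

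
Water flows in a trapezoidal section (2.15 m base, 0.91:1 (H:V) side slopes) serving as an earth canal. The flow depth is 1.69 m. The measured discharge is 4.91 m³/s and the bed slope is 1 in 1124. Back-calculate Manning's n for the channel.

n = 0.036

With bottom width b = 2.15 m and side slope z = 0.91: A = (b + zy)y = (2.15 + 0.91×1.69)×1.69 = 6.233 m²; P = b + 2y√(1+z²) = 2.15 + 2×1.69×1.352 = 6.72 m.
Hydraulic radius R = A/P = 6.233/6.72 = 0.9275 m.
Rearranging Manning's equation: n = (1/Q) A R^(2/3) S^(1/2) = (1/4.91) × 6.233 × 0.9275^(2/3) × √0.0008897 = 0.036.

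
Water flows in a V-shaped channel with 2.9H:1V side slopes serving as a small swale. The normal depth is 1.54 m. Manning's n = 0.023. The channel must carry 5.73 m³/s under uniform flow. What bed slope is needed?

For a triangular section with side slope z = 2.9: A = zy² = 2.9×1.54² = 6.878 m²; P = 2y√(1+z²) = 2×1.54×3.068 = 9.448 m.
Hydraulic radius R = A/P = 6.878/9.448 = 0.7279 m.
From Manning's equation, S = [nQ / (1 A R^(2/3))]² = [0.023 × 5.73 / (1 × 6.878 × 0.7279^(2/3))]² = 0.000561.

S = 0.000561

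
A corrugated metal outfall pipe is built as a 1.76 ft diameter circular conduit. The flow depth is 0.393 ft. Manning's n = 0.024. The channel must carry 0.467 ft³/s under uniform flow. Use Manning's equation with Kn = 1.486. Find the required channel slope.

For a circular section of diameter D = 1.76 ft at depth y = 0.393 ft, the central angle is θ = 2 arccos(1 − 2y/D) = 1.969 rad. Then A = (D²/8)(θ − sin θ) = 0.4053 ft² and P = Dθ/2 = 1.732 ft.
Hydraulic radius R = A/P = 0.4053/1.732 = 0.234 ft.
From Manning's equation, S = [nQ / (1.486 A R^(2/3))]² = [0.024 × 0.467 / (1.486 × 0.4053 × 0.234^(2/3))]² = 0.0024.

S = 0.0024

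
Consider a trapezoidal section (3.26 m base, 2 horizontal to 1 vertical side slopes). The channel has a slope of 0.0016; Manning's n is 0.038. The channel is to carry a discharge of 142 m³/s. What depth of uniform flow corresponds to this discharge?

Manning's equation rearranged: A R^(2/3) = nQ / (1·√S) = 0.038 × 142 / (√0.0016) = 134.9.
Trying y = 5.61 m: A R^(2/3) = 163.9 — too large.
Trying y = 4.03 m: A R^(2/3) = 75.84 — too small.
Trying y = 5.17 m: A R^(2/3) = 135.2 — close enough.

y_n = 5.17 m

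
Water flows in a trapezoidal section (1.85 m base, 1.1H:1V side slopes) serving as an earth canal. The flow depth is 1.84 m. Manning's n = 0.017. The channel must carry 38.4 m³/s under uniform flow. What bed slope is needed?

S = 0.00869

With bottom width b = 1.85 m and side slope z = 1.1: A = (b + zy)y = (1.85 + 1.1×1.84)×1.84 = 7.128 m²; P = b + 2y√(1+z²) = 1.85 + 2×1.84×1.487 = 7.321 m.
Hydraulic radius R = A/P = 7.128/7.321 = 0.9737 m.
From Manning's equation, S = [nQ / (1 A R^(2/3))]² = [0.017 × 38.4 / (1 × 7.128 × 0.9737^(2/3))]² = 0.00869.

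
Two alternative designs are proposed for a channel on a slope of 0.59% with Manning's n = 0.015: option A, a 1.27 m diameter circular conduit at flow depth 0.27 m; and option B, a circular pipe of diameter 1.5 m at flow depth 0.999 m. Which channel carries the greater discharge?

Channel A: For a circular section of diameter D = 1.27 m at depth y = 0.27 m, the central angle is θ = 2 arccos(1 − 2y/D) = 1.917 rad. Then A = (D²/8)(θ − sin θ) = 0.1968 m² and P = Dθ/2 = 1.217 m. Hydraulic radius R = A/P = 0.1968/1.217 = 0.1617 m. Q_A = (1/0.015)·0.1968·0.1617^(2/3)·√0.0059 = 0.2991 m³/s.
Channel B: For a circular section of diameter D = 1.5 m at depth y = 0.999 m, the central angle is θ = 2 arccos(1 − 2y/D) = 3.818 rad. Then A = (D²/8)(θ − sin θ) = 1.25 m² and P = Dθ/2 = 2.864 m. Hydraulic radius R = A/P = 1.25/2.864 = 0.4365 m. Q_B = (1/0.015)·1.25·0.4365^(2/3)·√0.0059 = 3.684 m³/s.
Q_A = 0.2991 m³/s vs Q_B = 3.684 m³/s, so channel B carries more.

channel B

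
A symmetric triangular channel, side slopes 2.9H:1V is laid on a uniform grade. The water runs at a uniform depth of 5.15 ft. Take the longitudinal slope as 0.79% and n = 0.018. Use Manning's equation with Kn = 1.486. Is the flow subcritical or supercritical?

For a triangular section with side slope z = 2.9: A = zy² = 2.9×5.15² = 76.92 ft²; P = 2y√(1+z²) = 2×5.15×3.068 = 31.6 ft.
Hydraulic radius R = A/P = 76.92/31.6 = 2.434 ft.
V = (1.486/n) R^(2/3) √S = (1.486/0.018) × 2.434^(2/3) × √0.0079 = 13.28 ft/s. Hydraulic depth D_h = A/T = 76.92/29.87 = 2.575 ft.
Froude number Fr = V/√(g·D_h) = 13.28/√(32.2×2.575) = 1.46, which is greater than 1, so the flow is supercritical.

supercritical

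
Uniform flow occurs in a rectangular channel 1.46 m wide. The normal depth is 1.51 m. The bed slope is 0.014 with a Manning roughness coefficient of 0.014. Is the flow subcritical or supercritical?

supercritical

Flow area A = b·y = 1.46 × 1.51 = 2.205 m². Wetted perimeter P = b + 2y = 1.46 + 2×1.51 = 4.48 m.
Hydraulic radius R = A/P = 2.205/4.48 = 0.4921 m.
V = (1/n) R^(2/3) √S = (1/0.014) × 0.4921^(2/3) × √0.014 = 5.268 m/s. Hydraulic depth D_h = A/T = 2.205/1.46 = 1.51 m.
Froude number Fr = V/√(g·D_h) = 5.268/√(9.81×1.51) = 1.37, which is greater than 1, so the flow is supercritical.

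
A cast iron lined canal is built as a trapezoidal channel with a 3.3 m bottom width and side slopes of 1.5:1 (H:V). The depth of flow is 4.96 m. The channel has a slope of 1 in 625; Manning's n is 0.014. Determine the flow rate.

Q = 281 m³/s

With bottom width b = 3.3 m and side slope z = 1.5: A = (b + zy)y = (3.3 + 1.5×4.96)×4.96 = 53.27 m²; P = b + 2y√(1+z²) = 3.3 + 2×4.96×1.803 = 21.18 m.
Hydraulic radius R = A/P = 53.27/21.18 = 2.515 m.
Manning's equation: Q = (1/n) A R^(2/3) S^(1/2) = (1/0.014) × 53.27 × 2.515^(2/3) × 0.0016^(1/2) = 281 m³/s.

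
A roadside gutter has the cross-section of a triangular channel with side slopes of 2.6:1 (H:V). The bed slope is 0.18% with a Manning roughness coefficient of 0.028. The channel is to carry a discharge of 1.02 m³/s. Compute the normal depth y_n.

y_n = 0.729 m

Manning's equation rearranged: A R^(2/3) = nQ / (1·√S) = 0.028 × 1.02 / (√0.0018) = 0.6732.
At y = 0.808 m: A R^(2/3) = 0.886 — over.
At y = 0.729 m: A R^(2/3) = 0.6734 — ≈ 0.6732.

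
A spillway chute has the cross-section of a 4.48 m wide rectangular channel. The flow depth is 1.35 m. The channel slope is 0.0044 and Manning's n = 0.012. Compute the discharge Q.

Q = 29.8 m³/s

Flow area A = b·y = 4.48 × 1.35 = 6.048 m². Wetted perimeter P = b + 2y = 4.48 + 2×1.35 = 7.18 m.
Hydraulic radius R = A/P = 6.048/7.18 = 0.8423 m.
Manning's equation: Q = (1/n) A R^(2/3) S^(1/2) = (1/0.012) × 6.048 × 0.8423^(2/3) × 0.0044^(1/2) = 29.8 m³/s.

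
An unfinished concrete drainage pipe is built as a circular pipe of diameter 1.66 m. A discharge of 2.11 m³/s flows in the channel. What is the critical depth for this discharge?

At critical depth, Q² T / (g A³) = 1, i.e. A³/T = Q²/g = 2.11²/9.81 = 0.4538.
At y = 0.56 m: A³/T = 0.1685 — too small.
At y = 0.866 m: A³/T = 0.8977 — too large.
At y = 0.724 m: A³/T = 0.4527 — ≈ 0.4538.

y_c = 0.724 m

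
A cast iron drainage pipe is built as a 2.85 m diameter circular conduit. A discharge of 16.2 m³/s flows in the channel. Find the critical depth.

At critical depth, Q² T / (g A³) = 1, i.e. A³/T = Q²/g = 16.2²/9.81 = 26.75.
Try y = 2.19 m: A³/T = 60.53 — over.
Try y = 1.78 m: A³/T = 26.67 — matches.

y_c = 1.78 m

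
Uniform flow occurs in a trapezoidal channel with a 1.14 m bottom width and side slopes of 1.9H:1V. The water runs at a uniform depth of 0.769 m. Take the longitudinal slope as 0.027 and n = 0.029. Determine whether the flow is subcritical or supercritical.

With bottom width b = 1.14 m and side slope z = 1.9: A = (b + zy)y = (1.14 + 1.9×0.769)×0.769 = 2 m²; P = b + 2y√(1+z²) = 1.14 + 2×0.769×2.147 = 4.442 m.
Hydraulic radius R = A/P = 2/4.442 = 0.4503 m.
V = (1/n) R^(2/3) √S = (1/0.029) × 0.4503^(2/3) × √0.027 = 3.329 m/s. Hydraulic depth D_h = A/T = 2/4.062 = 0.4924 m.
Froude number Fr = V/√(g·D_h) = 3.329/√(9.81×0.4924) = 1.51, which is greater than 1, so the flow is supercritical.

supercritical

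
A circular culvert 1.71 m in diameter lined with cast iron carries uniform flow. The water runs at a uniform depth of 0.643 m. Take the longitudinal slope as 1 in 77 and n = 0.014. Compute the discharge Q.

Q = 3.19 m³/s

For a circular section of diameter D = 1.71 m at depth y = 0.643 m, the central angle is θ = 2 arccos(1 − 2y/D) = 2.64 rad. Then A = (D²/8)(θ − sin θ) = 0.7895 m² and P = Dθ/2 = 2.258 m.
Hydraulic radius R = A/P = 0.7895/2.258 = 0.3497 m.
Manning's equation: Q = (1/n) A R^(2/3) S^(1/2) = (1/0.014) × 0.7895 × 0.3497^(2/3) × 0.01299^(1/2) = 3.19 m³/s.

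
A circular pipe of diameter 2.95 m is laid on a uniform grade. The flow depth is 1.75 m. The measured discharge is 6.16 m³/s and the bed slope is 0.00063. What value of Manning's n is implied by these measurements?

For a circular section of diameter D = 2.95 m at depth y = 1.75 m, the central angle is θ = 2 arccos(1 − 2y/D) = 3.517 rad. Then A = (D²/8)(θ − sin θ) = 4.224 m² and P = Dθ/2 = 5.187 m.
Hydraulic radius R = A/P = 4.224/5.187 = 0.8143 m.
Rearranging Manning's equation: n = (1/Q) A R^(2/3) S^(1/2) = (1/6.16) × 4.224 × 0.8143^(2/3) × √0.00063 = 0.015.

n = 0.015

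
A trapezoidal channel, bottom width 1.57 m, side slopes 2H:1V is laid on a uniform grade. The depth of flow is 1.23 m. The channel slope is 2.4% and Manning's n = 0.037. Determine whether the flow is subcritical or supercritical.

supercritical

With bottom width b = 1.57 m and side slope z = 2: A = (b + zy)y = (1.57 + 2×1.23)×1.23 = 4.957 m²; P = b + 2y√(1+z²) = 1.57 + 2×1.23×2.236 = 7.071 m.
Hydraulic radius R = A/P = 4.957/7.071 = 0.701 m.
V = (1/n) R^(2/3) √S = (1/0.037) × 0.701^(2/3) × √0.024 = 3.304 m/s. Hydraulic depth D_h = A/T = 4.957/6.49 = 0.7638 m.
Froude number Fr = V/√(g·D_h) = 3.304/√(9.81×0.7638) = 1.21, which is greater than 1, so the flow is supercritical.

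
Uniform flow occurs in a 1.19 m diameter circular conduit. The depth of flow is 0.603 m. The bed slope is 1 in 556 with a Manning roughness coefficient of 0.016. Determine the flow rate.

Q = 0.672 m³/s

For a circular section of diameter D = 1.19 m at depth y = 0.603 m, the central angle is θ = 2 arccos(1 − 2y/D) = 3.168 rad. Then A = (D²/8)(θ − sin θ) = 0.5656 m² and P = Dθ/2 = 1.885 m.
Hydraulic radius R = A/P = 0.5656/1.885 = 0.3 m.
Manning's equation: Q = (1/n) A R^(2/3) S^(1/2) = (1/0.016) × 0.5656 × 0.3^(2/3) × 0.001799^(1/2) = 0.672 m³/s.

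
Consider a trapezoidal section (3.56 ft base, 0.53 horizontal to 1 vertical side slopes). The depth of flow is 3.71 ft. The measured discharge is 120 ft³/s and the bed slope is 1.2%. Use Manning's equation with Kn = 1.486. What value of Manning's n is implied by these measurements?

With bottom width b = 3.56 ft and side slope z = 0.53: A = (b + zy)y = (3.56 + 0.53×3.71)×3.71 = 20.5 ft²; P = b + 2y√(1+z²) = 3.56 + 2×3.71×1.132 = 11.96 ft.
Hydraulic radius R = A/P = 20.5/11.96 = 1.715 ft.
Rearranging Manning's equation: n = (1.486/Q) A R^(2/3) S^(1/2) = (1.486/120) × 20.5 × 1.715^(2/3) × √0.012 = 0.0398.

n = 0.0398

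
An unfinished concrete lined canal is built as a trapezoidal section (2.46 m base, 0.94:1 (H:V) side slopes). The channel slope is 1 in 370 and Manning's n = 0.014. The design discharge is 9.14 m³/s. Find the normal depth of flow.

Manning's equation rearranged: A R^(2/3) = nQ / (1·√S) = 0.014 × 9.14 / (√0.002703) = 2.461.
Try y = 0.738 m: A R^(2/3) = 1.503 — short.
Try y = 1.21 m: A R^(2/3) = 3.603 — over.
Try y = 0.978 m: A R^(2/3) = 2.461 — matches.

y_n = 0.978 m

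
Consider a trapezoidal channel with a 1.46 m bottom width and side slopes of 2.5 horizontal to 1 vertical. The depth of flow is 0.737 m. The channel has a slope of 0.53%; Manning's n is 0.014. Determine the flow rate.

Q = 7.41 m³/s

With bottom width b = 1.46 m and side slope z = 2.5: A = (b + zy)y = (1.46 + 2.5×0.737)×0.737 = 2.434 m²; P = b + 2y√(1+z²) = 1.46 + 2×0.737×2.693 = 5.429 m.
Hydraulic radius R = A/P = 2.434/5.429 = 0.4483 m.
Manning's equation: Q = (1/n) A R^(2/3) S^(1/2) = (1/0.014) × 2.434 × 0.4483^(2/3) × 0.0053^(1/2) = 7.41 m³/s.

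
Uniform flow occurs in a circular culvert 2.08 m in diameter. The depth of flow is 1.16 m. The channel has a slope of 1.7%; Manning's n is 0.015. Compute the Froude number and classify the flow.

supercritical

For a circular section of diameter D = 2.08 m at depth y = 1.16 m, the central angle is θ = 2 arccos(1 − 2y/D) = 3.373 rad. Then A = (D²/8)(θ − sin θ) = 1.948 m² and P = Dθ/2 = 3.508 m.
Hydraulic radius R = A/P = 1.948/3.508 = 0.5553 m.
V = (1/n) R^(2/3) √S = (1/0.015) × 0.5553^(2/3) × √0.017 = 5.873 m/s. Hydraulic depth D_h = A/T = 1.948/2.066 = 0.9428 m.
Froude number Fr = V/√(g·D_h) = 5.873/√(9.81×0.9428) = 1.93, which is greater than 1, so the flow is supercritical.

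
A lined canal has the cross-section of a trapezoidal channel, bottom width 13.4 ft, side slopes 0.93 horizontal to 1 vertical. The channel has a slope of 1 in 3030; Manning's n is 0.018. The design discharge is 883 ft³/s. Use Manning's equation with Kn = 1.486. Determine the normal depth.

Manning's equation rearranged: A R^(2/3) = nQ / (1.486·√S) = 0.018 × 883 / (1.486 × √0.00033) = 588.8.
At y = 6.95 ft: A R^(2/3) = 363 — too small.
At y = 11.3 ft: A R^(2/3) = 902.3 — too large.
At y = 9.03 ft: A R^(2/3) = 588.6 — close enough.

y_n = 9.03 ft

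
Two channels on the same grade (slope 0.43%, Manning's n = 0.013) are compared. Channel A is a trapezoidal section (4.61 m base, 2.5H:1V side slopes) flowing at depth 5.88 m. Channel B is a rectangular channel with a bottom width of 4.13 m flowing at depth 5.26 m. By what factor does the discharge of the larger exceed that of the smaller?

8.6

Channel A: With bottom width b = 4.61 m and side slope z = 2.5: A = (b + zy)y = (4.61 + 2.5×5.88)×5.88 = 113.5 m²; P = b + 2y√(1+z²) = 4.61 + 2×5.88×2.693 = 36.27 m. Hydraulic radius R = A/P = 113.5/36.27 = 3.13 m. Q_A = (1/0.013)·113.5·3.13^(2/3)·√0.0043 = 1226 m³/s.
Channel B: Flow area A = b·y = 4.13 × 5.26 = 21.72 m². Wetted perimeter P = b + 2y = 4.13 + 2×5.26 = 14.65 m. Hydraulic radius R = A/P = 21.72/14.65 = 1.483 m. Q_B = (1/0.013)·21.72·1.483^(2/3)·√0.0043 = 142.5 m³/s.
The larger discharge is 1226 m³/s and the smaller is 142.5 m³/s; the ratio is 8.6.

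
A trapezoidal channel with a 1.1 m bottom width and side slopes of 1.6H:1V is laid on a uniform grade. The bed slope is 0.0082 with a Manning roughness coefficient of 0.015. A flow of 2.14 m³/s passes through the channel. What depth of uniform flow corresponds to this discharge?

Manning's equation rearranged: A R^(2/3) = nQ / (1·√S) = 0.015 × 2.14 / (√0.0082) = 0.3545.
At y = 0.531 m: A R^(2/3) = 0.4979 — too large.
At y = 0.385 m: A R^(2/3) = 0.2683 — too small.
At y = 0.446 m: A R^(2/3) = 0.3549 — close enough.

y_n = 0.446 m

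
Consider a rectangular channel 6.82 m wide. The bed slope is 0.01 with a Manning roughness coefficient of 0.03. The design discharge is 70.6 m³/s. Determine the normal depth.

Manning's equation rearranged: A R^(2/3) = nQ / (1·√S) = 0.03 × 70.6 / (√0.01) = 21.18.
Try y = 2.76 m: A R^(2/3) = 24.94 — high.
Try y = 1.91 m: A R^(2/3) = 14.91 — low.
Try y = 2.45 m: A R^(2/3) = 21.17 — ≈ 21.18.

y_n = 2.45 m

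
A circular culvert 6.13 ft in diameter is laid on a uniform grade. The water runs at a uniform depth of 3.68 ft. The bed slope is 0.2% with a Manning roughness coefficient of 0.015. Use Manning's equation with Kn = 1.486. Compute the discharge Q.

Q = 117 ft³/s

For a circular section of diameter D = 6.13 ft at depth y = 3.68 ft, the central angle is θ = 2 arccos(1 − 2y/D) = 3.546 rad. Then A = (D²/8)(θ − sin θ) = 18.5 ft² and P = Dθ/2 = 10.87 ft.
Hydraulic radius R = A/P = 18.5/10.87 = 1.702 ft.
Manning's equation: Q = (1.486/n) A R^(2/3) S^(1/2) = (1.486/0.015) × 18.5 × 1.702^(2/3) × 0.002^(1/2) = 117 ft³/s.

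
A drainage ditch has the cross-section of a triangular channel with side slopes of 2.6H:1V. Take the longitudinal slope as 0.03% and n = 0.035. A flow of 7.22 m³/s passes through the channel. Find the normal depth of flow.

Manning's equation rearranged: A R^(2/3) = nQ / (1·√S) = 0.035 × 7.22 / (√0.0003) = 14.59.
At y = 1.79 m: A R^(2/3) = 7.389 — low.
At y = 2.76 m: A R^(2/3) = 23.45 — high.
At y = 2.31 m: A R^(2/3) = 14.59 — ≈ 14.59.

y_n = 2.31 m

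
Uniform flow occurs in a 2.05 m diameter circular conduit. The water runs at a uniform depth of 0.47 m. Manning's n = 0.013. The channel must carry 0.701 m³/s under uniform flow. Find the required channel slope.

For a circular section of diameter D = 2.05 m at depth y = 0.47 m, the central angle is θ = 2 arccos(1 − 2y/D) = 1.997 rad. Then A = (D²/8)(θ − sin θ) = 0.5709 m² and P = Dθ/2 = 2.047 m.
Hydraulic radius R = A/P = 0.5709/2.047 = 0.2789 m.
From Manning's equation, S = [nQ / (1 A R^(2/3))]² = [0.013 × 0.701 / (1 × 0.5709 × 0.2789^(2/3))]² = 0.0014.

S = 0.0014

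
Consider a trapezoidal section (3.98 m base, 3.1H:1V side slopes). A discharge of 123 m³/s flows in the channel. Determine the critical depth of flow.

At critical depth, Q² T / (g A³) = 1, i.e. A³/T = Q²/g = 123²/9.81 = 1542.
Try y = 3.32 m: A³/T = 4331 — high.
Try y = 2.61 m: A³/T = 1551 — matches.

y_c = 2.61 m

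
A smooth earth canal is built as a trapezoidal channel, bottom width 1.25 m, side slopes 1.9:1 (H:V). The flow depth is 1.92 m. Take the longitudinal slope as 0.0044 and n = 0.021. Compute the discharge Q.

With bottom width b = 1.25 m and side slope z = 1.9: A = (b + zy)y = (1.25 + 1.9×1.92)×1.92 = 9.404 m²; P = b + 2y√(1+z²) = 1.25 + 2×1.92×2.147 = 9.495 m.
Hydraulic radius R = A/P = 9.404/9.495 = 0.9905 m.
Manning's equation: Q = (1/n) A R^(2/3) S^(1/2) = (1/0.021) × 9.404 × 0.9905^(2/3) × 0.0044^(1/2) = 29.5 m³/s.

Q = 29.5 m³/s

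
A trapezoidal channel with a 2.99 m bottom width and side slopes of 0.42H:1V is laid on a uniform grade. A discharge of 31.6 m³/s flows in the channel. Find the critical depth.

At critical depth, Q² T / (g A³) = 1, i.e. A³/T = Q²/g = 31.6²/9.81 = 101.8.
Trying y = 1.69 m: A³/T = 55.44 — short.
Trying y = 2.46 m: A³/T = 191.7 — over.
Trying y = 2.03 m: A³/T = 101.1 — close enough.

y_c = 2.03 m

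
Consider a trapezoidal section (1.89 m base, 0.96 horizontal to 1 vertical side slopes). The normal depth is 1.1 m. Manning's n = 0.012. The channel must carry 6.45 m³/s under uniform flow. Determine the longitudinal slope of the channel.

S = 0.001

With bottom width b = 1.89 m and side slope z = 0.96: A = (b + zy)y = (1.89 + 0.96×1.1)×1.1 = 3.241 m²; P = b + 2y√(1+z²) = 1.89 + 2×1.1×1.386 = 4.94 m.
Hydraulic radius R = A/P = 3.241/4.94 = 0.656 m.
From Manning's equation, S = [nQ / (1 A R^(2/3))]² = [0.012 × 6.45 / (1 × 3.241 × 0.656^(2/3))]² = 0.001.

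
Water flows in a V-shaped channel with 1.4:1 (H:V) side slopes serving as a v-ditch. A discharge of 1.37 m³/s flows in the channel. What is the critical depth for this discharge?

At critical depth, Q² T / (g A³) = 1, i.e. A³/T = Q²/g = 1.37²/9.81 = 0.1913.
Trying y = 0.623 m: A³/T = 0.09197 — too small.
Trying y = 0.721 m: A³/T = 0.1909 — ≈ 0.1913.

y_c = 0.721 m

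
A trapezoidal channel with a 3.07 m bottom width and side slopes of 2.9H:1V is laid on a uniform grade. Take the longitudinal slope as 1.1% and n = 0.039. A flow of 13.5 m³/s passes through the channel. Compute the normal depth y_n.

Manning's equation rearranged: A R^(2/3) = nQ / (1·√S) = 0.039 × 13.5 / (√0.011) = 5.02.
Try y = 1.33 m: A R^(2/3) = 8.074 — high.
Try y = 0.828 m: A R^(2/3) = 3.063 — low.
Try y = 1.06 m: A R^(2/3) = 5.038 — close enough.

y_n = 1.06 m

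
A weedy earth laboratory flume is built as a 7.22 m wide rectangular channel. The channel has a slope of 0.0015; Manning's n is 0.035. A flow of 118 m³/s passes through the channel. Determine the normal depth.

y_n = 8.04 m

Manning's equation rearranged: A R^(2/3) = nQ / (1·√S) = 0.035 × 118 / (√0.0015) = 106.6.
Trying y = 5.83 m: A R^(2/3) = 71.84 — too small.
Trying y = 9.93 m: A R^(2/3) = 137.2 — too large.
Trying y = 8.04 m: A R^(2/3) = 106.7 — close enough.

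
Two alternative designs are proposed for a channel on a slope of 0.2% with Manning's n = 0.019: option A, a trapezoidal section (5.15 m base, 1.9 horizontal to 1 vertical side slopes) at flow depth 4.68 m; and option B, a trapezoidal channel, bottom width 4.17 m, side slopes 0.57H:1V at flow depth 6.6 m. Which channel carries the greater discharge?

Channel A: With bottom width b = 5.15 m and side slope z = 1.9: A = (b + zy)y = (5.15 + 1.9×4.68)×4.68 = 65.72 m²; P = b + 2y√(1+z²) = 5.15 + 2×4.68×2.147 = 25.25 m. Hydraulic radius R = A/P = 65.72/25.25 = 2.603 m. Q_A = (1/0.019)·65.72·2.603^(2/3)·√0.002 = 292.7 m³/s.
Channel B: With bottom width b = 4.17 m and side slope z = 0.57: A = (b + zy)y = (4.17 + 0.57×6.6)×6.6 = 52.35 m²; P = b + 2y√(1+z²) = 4.17 + 2×6.6×1.151 = 19.36 m. Hydraulic radius R = A/P = 52.35/19.36 = 2.704 m. Q_B = (1/0.019)·52.35·2.704^(2/3)·√0.002 = 239.1 m³/s.
Q_A = 292.7 m³/s vs Q_B = 239.1 m³/s, so channel A carries more.

channel A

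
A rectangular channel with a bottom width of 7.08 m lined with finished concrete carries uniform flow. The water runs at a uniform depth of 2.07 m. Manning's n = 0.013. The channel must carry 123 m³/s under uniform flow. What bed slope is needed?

S = 0.00834

Flow area A = b·y = 7.08 × 2.07 = 14.66 m². Wetted perimeter P = b + 2y = 7.08 + 2×2.07 = 11.22 m.
Hydraulic radius R = A/P = 14.66/11.22 = 1.306 m.
From Manning's equation, S = [nQ / (1 A R^(2/3))]² = [0.013 × 123 / (1 × 14.66 × 1.306^(2/3))]² = 0.00834.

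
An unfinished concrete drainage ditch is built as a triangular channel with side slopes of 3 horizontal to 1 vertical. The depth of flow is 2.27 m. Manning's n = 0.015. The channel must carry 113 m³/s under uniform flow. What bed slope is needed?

For a triangular section with side slope z = 3: A = zy² = 3×2.27² = 15.46 m²; P = 2y√(1+z²) = 2×2.27×3.162 = 14.36 m.
Hydraulic radius R = A/P = 15.46/14.36 = 1.077 m.
From Manning's equation, S = [nQ / (1 A R^(2/3))]² = [0.015 × 113 / (1 × 15.46 × 1.077^(2/3))]² = 0.0109.

S = 0.0109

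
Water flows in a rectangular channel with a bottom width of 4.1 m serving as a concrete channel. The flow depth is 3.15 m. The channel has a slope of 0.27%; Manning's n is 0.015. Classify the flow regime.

Flow area A = b·y = 4.1 × 3.15 = 12.91 m². Wetted perimeter P = b + 2y = 4.1 + 2×3.15 = 10.4 m.
Hydraulic radius R = A/P = 12.91/10.4 = 1.242 m.
V = (1/n) R^(2/3) √S = (1/0.015) × 1.242^(2/3) × √0.0027 = 4.002 m/s. Hydraulic depth D_h = A/T = 12.91/4.1 = 3.15 m.
Froude number Fr = V/√(g·D_h) = 4.002/√(9.81×3.15) = 0.72, which is less than 1, so the flow is subcritical.

subcritical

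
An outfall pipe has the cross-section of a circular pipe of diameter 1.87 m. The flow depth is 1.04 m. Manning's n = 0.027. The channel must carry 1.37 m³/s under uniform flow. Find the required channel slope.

For a circular section of diameter D = 1.87 m at depth y = 1.04 m, the central angle is θ = 2 arccos(1 − 2y/D) = 3.367 rad. Then A = (D²/8)(θ − sin θ) = 1.569 m² and P = Dθ/2 = 3.148 m.
Hydraulic radius R = A/P = 1.569/3.148 = 0.4985 m.
From Manning's equation, S = [nQ / (1 A R^(2/3))]² = [0.027 × 1.37 / (1 × 1.569 × 0.4985^(2/3))]² = 0.00141.

S = 0.00141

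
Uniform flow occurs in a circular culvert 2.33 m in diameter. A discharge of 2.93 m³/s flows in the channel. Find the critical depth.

y_c = 0.776 m

At critical depth, Q² T / (g A³) = 1, i.e. A³/T = Q²/g = 2.93²/9.81 = 0.8751.
Trying y = 0.881 m: A³/T = 1.425 — high.
Trying y = 0.685 m: A³/T = 0.5391 — low.
Trying y = 0.776 m: A³/T = 0.8738 — close enough.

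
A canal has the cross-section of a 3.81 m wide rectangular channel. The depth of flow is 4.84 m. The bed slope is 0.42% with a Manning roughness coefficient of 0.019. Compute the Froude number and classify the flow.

Flow area A = b·y = 3.81 × 4.84 = 18.44 m². Wetted perimeter P = b + 2y = 3.81 + 2×4.84 = 13.49 m.
Hydraulic radius R = A/P = 18.44/13.49 = 1.367 m.
V = (1/n) R^(2/3) √S = (1/0.019) × 1.367^(2/3) × √0.0042 = 4.201 m/s. Hydraulic depth D_h = A/T = 18.44/3.81 = 4.84 m.
Froude number Fr = V/√(g·D_h) = 4.201/√(9.81×4.84) = 0.61, which is less than 1, so the flow is subcritical.

subcritical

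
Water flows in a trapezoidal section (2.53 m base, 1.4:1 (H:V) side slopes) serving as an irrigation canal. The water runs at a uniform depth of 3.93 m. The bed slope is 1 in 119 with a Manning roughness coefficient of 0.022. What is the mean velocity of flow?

V = 6.54 m/s

With bottom width b = 2.53 m and side slope z = 1.4: A = (b + zy)y = (2.53 + 1.4×3.93)×3.93 = 31.57 m²; P = b + 2y√(1+z²) = 2.53 + 2×3.93×1.72 = 16.05 m.
Hydraulic radius R = A/P = 31.57/16.05 = 1.966 m.
From Manning's equation, V = (1/n) R^(2/3) S^(1/2) = (1/0.022) × 1.966^(2/3) × 0.008403^(1/2) = 6.54 m/s.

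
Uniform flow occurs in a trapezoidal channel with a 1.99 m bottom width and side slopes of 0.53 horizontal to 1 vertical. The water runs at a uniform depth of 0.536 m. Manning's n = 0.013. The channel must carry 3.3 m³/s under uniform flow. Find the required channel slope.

S = 0.00449

With bottom width b = 1.99 m and side slope z = 0.53: A = (b + zy)y = (1.99 + 0.53×0.536)×0.536 = 1.219 m²; P = b + 2y√(1+z²) = 1.99 + 2×0.536×1.132 = 3.203 m.
Hydraulic radius R = A/P = 1.219/3.203 = 0.3805 m.
From Manning's equation, S = [nQ / (1 A R^(2/3))]² = [0.013 × 3.3 / (1 × 1.219 × 0.3805^(2/3))]² = 0.00449.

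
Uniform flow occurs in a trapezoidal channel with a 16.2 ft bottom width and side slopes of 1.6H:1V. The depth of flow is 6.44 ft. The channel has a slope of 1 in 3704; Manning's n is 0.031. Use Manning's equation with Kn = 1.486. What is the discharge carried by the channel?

With bottom width b = 16.2 ft and side slope z = 1.6: A = (b + zy)y = (16.2 + 1.6×6.44)×6.44 = 170.7 ft²; P = b + 2y√(1+z²) = 16.2 + 2×6.44×1.887 = 40.5 ft.
Hydraulic radius R = A/P = 170.7/40.5 = 4.214 ft.
Manning's equation: Q = (1.486/n) A R^(2/3) S^(1/2) = (1.486/0.031) × 170.7 × 4.214^(2/3) × 0.00027^(1/2) = 351 ft³/s.

Q = 351 ft³/s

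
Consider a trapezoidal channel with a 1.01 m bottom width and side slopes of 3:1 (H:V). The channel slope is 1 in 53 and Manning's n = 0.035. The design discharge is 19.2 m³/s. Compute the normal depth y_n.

y_n = 1.29 m

Manning's equation rearranged: A R^(2/3) = nQ / (1·√S) = 0.035 × 19.2 / (√0.01887) = 4.892.
Trying y = 1.41 m: A R^(2/3) = 6.068 — too large.
Trying y = 1.05 m: A R^(2/3) = 3.006 — too small.
Trying y = 1.29 m: A R^(2/3) = 4.899 — matches.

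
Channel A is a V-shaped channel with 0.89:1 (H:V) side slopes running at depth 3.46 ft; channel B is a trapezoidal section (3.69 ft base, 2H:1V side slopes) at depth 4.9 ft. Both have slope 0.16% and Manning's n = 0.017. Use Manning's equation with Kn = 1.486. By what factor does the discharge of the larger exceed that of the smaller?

10.6

Channel A: For a triangular section with side slope z = 0.89: A = zy² = 0.89×3.46² = 10.65 ft²; P = 2y√(1+z²) = 2×3.46×1.339 = 9.264 ft. Hydraulic radius R = A/P = 10.65/9.264 = 1.15 ft. Q_A = (1.486/0.017)·10.65·1.15^(2/3)·√0.0016 = 40.9 ft³/s.
Channel B: With bottom width b = 3.69 ft and side slope z = 2: A = (b + zy)y = (3.69 + 2×4.9)×4.9 = 66.1 ft²; P = b + 2y√(1+z²) = 3.69 + 2×4.9×2.236 = 25.6 ft. Hydraulic radius R = A/P = 66.1/25.6 = 2.582 ft. Q_B = (1.486/0.017)·66.1·2.582^(2/3)·√0.0016 = 435 ft³/s.
The larger discharge is 435 ft³/s and the smaller is 40.9 ft³/s; the ratio is 10.6.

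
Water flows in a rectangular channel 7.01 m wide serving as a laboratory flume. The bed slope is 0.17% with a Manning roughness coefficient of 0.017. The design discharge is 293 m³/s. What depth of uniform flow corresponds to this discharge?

y_n = 9.25 m

Manning's equation rearranged: A R^(2/3) = nQ / (1·√S) = 0.017 × 293 / (√0.0017) = 120.8.
Trying y = 10.3 m: A R^(2/3) = 137.1 — too large.
Trying y = 9.25 m: A R^(2/3) = 120.8 — ≈ 120.8.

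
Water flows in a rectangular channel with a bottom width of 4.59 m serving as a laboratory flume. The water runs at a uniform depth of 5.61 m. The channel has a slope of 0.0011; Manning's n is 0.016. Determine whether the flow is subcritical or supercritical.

subcritical

Flow area A = b·y = 4.59 × 5.61 = 25.75 m². Wetted perimeter P = b + 2y = 4.59 + 2×5.61 = 15.81 m.
Hydraulic radius R = A/P = 25.75/15.81 = 1.629 m.
V = (1/n) R^(2/3) √S = (1/0.016) × 1.629^(2/3) × √0.0011 = 2.869 m/s. Hydraulic depth D_h = A/T = 25.75/4.59 = 5.61 m.
Froude number Fr = V/√(g·D_h) = 2.869/√(9.81×5.61) = 0.387, which is less than 1, so the flow is subcritical.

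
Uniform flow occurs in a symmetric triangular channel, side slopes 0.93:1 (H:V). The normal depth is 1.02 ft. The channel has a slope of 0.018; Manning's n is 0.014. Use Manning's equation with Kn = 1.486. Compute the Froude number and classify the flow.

supercritical

For a triangular section with side slope z = 0.93: A = zy² = 0.93×1.02² = 0.9676 ft²; P = 2y√(1+z²) = 2×1.02×1.366 = 2.786 ft.
Hydraulic radius R = A/P = 0.9676/2.786 = 0.3473 ft.
V = (1.486/n) R^(2/3) √S = (1.486/0.014) × 0.3473^(2/3) × √0.018 = 7.036 ft/s. Hydraulic depth D_h = A/T = 0.9676/1.897 = 0.51 ft.
Froude number Fr = V/√(g·D_h) = 7.036/√(32.2×0.51) = 1.74, which is greater than 1, so the flow is supercritical.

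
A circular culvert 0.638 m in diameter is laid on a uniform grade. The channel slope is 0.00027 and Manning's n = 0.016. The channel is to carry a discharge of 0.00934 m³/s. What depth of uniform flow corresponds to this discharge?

Manning's equation rearranged: A R^(2/3) = nQ / (1·√S) = 0.016 × 0.00934 / (√0.00027) = 0.009095.
Trying y = 0.151 m: A R^(2/3) = 0.01155 — high.
Trying y = 0.106 m: A R^(2/3) = 0.005641 — low.
Trying y = 0.134 m: A R^(2/3) = 0.00909 — close enough.

y_n = 0.134 m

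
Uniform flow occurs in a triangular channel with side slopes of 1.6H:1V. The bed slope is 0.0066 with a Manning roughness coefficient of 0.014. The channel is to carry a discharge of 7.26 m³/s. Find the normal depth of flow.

Manning's equation rearranged: A R^(2/3) = nQ / (1·√S) = 0.014 × 7.26 / (√0.0066) = 1.251.
Try y = 0.823 m: A R^(2/3) = 0.5372 — too small.
Try y = 1.32 m: A R^(2/3) = 1.893 — too large.
Try y = 1.13 m: A R^(2/3) = 1.251 — matches.

y_n = 1.13 m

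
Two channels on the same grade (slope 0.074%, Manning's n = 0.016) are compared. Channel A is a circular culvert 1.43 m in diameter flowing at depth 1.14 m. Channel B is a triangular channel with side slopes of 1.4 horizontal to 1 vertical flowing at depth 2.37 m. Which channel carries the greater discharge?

channel B

Channel A: For a circular section of diameter D = 1.43 m at depth y = 1.14 m, the central angle is θ = 2 arccos(1 − 2y/D) = 4.415 rad. Then A = (D²/8)(θ − sin θ) = 1.373 m² and P = Dθ/2 = 3.156 m. Hydraulic radius R = A/P = 1.373/3.156 = 0.4349 m. Q_A = (1/0.016)·1.373·0.4349^(2/3)·√0.00074 = 1.34 m³/s.
Channel B: For a triangular section with side slope z = 1.4: A = zy² = 1.4×2.37² = 7.864 m²; P = 2y√(1+z²) = 2×2.37×1.72 = 8.155 m. Hydraulic radius R = A/P = 7.864/8.155 = 0.9643 m. Q_B = (1/0.016)·7.864·0.9643^(2/3)·√0.00074 = 13.05 m³/s.
Q_A = 1.34 m³/s vs Q_B = 13.05 m³/s, so channel B carries more.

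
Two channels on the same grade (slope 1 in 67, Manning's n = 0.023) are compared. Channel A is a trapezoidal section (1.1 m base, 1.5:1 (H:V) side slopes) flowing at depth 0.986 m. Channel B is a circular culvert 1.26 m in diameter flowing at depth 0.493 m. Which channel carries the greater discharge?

Channel A: With bottom width b = 1.1 m and side slope z = 1.5: A = (b + zy)y = (1.1 + 1.5×0.986)×0.986 = 2.543 m²; P = b + 2y√(1+z²) = 1.1 + 2×0.986×1.803 = 4.655 m. Hydraulic radius R = A/P = 2.543/4.655 = 0.5463 m. Q_A = (1/0.023)·2.543·0.5463^(2/3)·√0.01493 = 9.026 m³/s.
Channel B: For a circular section of diameter D = 1.26 m at depth y = 0.493 m, the central angle is θ = 2 arccos(1 − 2y/D) = 2.703 rad. Then A = (D²/8)(θ − sin θ) = 0.4522 m² and P = Dθ/2 = 1.703 m. Hydraulic radius R = A/P = 0.4522/1.703 = 0.2655 m. Q_B = (1/0.023)·0.4522·0.2655^(2/3)·√0.01493 = 0.9923 m³/s.
Q_A = 9.026 m³/s vs Q_B = 0.9923 m³/s, so channel A carries more.

channel A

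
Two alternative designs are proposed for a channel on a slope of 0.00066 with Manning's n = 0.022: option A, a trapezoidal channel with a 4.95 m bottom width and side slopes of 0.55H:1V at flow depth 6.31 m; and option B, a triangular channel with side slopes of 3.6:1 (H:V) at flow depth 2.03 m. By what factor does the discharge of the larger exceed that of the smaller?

7.13

Channel A: With bottom width b = 4.95 m and side slope z = 0.55: A = (b + zy)y = (4.95 + 0.55×6.31)×6.31 = 53.13 m²; P = b + 2y√(1+z²) = 4.95 + 2×6.31×1.141 = 19.35 m. Hydraulic radius R = A/P = 53.13/19.35 = 2.746 m. Q_A = (1/0.022)·53.13·2.746^(2/3)·√0.00066 = 121.7 m³/s.
Channel B: For a triangular section with side slope z = 3.6: A = zy² = 3.6×2.03² = 14.84 m²; P = 2y√(1+z²) = 2×2.03×3.736 = 15.17 m. Hydraulic radius R = A/P = 14.84/15.17 = 0.978 m. Q_B = (1/0.022)·14.84·0.978^(2/3)·√0.00066 = 17.07 m³/s.
The larger discharge is 121.7 m³/s and the smaller is 17.07 m³/s; the ratio is 7.13.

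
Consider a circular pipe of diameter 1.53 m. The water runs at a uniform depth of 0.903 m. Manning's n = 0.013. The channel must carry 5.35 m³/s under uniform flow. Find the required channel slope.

S = 0.012

For a circular section of diameter D = 1.53 m at depth y = 0.903 m, the central angle is θ = 2 arccos(1 − 2y/D) = 3.504 rad. Then A = (D²/8)(θ − sin θ) = 1.129 m² and P = Dθ/2 = 2.681 m.
Hydraulic radius R = A/P = 1.129/2.681 = 0.4212 m.
From Manning's equation, S = [nQ / (1 A R^(2/3))]² = [0.013 × 5.35 / (1 × 1.129 × 0.4212^(2/3))]² = 0.012.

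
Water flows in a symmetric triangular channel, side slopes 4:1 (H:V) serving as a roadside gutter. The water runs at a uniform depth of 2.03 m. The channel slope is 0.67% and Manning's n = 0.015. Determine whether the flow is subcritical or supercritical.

supercritical

For a triangular section with side slope z = 4: A = zy² = 4×2.03² = 16.48 m²; P = 2y√(1+z²) = 2×2.03×4.123 = 16.74 m.
Hydraulic radius R = A/P = 16.48/16.74 = 0.9847 m.
V = (1/n) R^(2/3) √S = (1/0.015) × 0.9847^(2/3) × √0.0067 = 5.401 m/s. Hydraulic depth D_h = A/T = 16.48/16.24 = 1.015 m.
Froude number Fr = V/√(g·D_h) = 5.401/√(9.81×1.015) = 1.71, which is greater than 1, so the flow is supercritical.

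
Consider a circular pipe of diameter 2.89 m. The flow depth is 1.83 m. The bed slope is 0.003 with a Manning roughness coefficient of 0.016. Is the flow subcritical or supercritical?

For a circular section of diameter D = 2.89 m at depth y = 1.83 m, the central angle is θ = 2 arccos(1 − 2y/D) = 3.681 rad. Then A = (D²/8)(θ − sin θ) = 4.379 m² and P = Dθ/2 = 5.319 m.
Hydraulic radius R = A/P = 4.379/5.319 = 0.8233 m.
V = (1/n) R^(2/3) √S = (1/0.016) × 0.8233^(2/3) × √0.003 = 3.007 m/s. Hydraulic depth D_h = A/T = 4.379/2.786 = 1.572 m.
Froude number Fr = V/√(g·D_h) = 3.007/√(9.81×1.572) = 0.766, which is less than 1, so the flow is subcritical.

subcritical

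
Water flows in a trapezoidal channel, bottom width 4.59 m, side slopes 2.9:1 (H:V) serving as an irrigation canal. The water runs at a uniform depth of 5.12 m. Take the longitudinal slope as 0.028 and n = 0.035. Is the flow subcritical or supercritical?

With bottom width b = 4.59 m and side slope z = 2.9: A = (b + zy)y = (4.59 + 2.9×5.12)×5.12 = 99.52 m²; P = b + 2y√(1+z²) = 4.59 + 2×5.12×3.068 = 36 m.
Hydraulic radius R = A/P = 99.52/36 = 2.764 m.
V = (1/n) R^(2/3) √S = (1/0.035) × 2.764^(2/3) × √0.028 = 9.417 m/s. Hydraulic depth D_h = A/T = 99.52/34.29 = 2.903 m.
Froude number Fr = V/√(g·D_h) = 9.417/√(9.81×2.903) = 1.76, which is greater than 1, so the flow is supercritical.

supercritical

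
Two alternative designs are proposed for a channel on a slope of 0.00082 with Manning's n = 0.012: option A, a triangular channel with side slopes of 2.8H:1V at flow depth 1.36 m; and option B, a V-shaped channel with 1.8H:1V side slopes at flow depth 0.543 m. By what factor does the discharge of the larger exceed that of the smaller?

Channel A: For a triangular section with side slope z = 2.8: A = zy² = 2.8×1.36² = 5.179 m²; P = 2y√(1+z²) = 2×1.36×2.973 = 8.087 m. Hydraulic radius R = A/P = 5.179/8.087 = 0.6404 m. Q_A = (1/0.012)·5.179·0.6404^(2/3)·√0.00082 = 9.182 m³/s.
Channel B: For a triangular section with side slope z = 1.8: A = zy² = 1.8×0.543² = 0.5307 m²; P = 2y√(1+z²) = 2×0.543×2.059 = 2.236 m. Hydraulic radius R = A/P = 0.5307/2.236 = 0.2373 m. Q_B = (1/0.012)·0.5307·0.2373^(2/3)·√0.00082 = 0.4855 m³/s.
The larger discharge is 9.182 m³/s and the smaller is 0.4855 m³/s; the ratio is 18.9.

18.9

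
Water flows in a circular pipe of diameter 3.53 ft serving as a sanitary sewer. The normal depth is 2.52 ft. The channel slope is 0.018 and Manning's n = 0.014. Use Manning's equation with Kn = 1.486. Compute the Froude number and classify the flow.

For a circular section of diameter D = 3.53 ft at depth y = 2.52 ft, the central angle is θ = 2 arccos(1 − 2y/D) = 4.026 rad. Then A = (D²/8)(θ − sin θ) = 7.475 ft² and P = Dθ/2 = 7.105 ft.
Hydraulic radius R = A/P = 7.475/7.105 = 1.052 ft.
V = (1.486/n) R^(2/3) √S = (1.486/0.014) × 1.052^(2/3) × √0.018 = 14.73 ft/s. Hydraulic depth D_h = A/T = 7.475/3.191 = 2.343 ft.
Froude number Fr = V/√(g·D_h) = 14.73/√(32.2×2.343) = 1.7, which is greater than 1, so the flow is supercritical.

supercritical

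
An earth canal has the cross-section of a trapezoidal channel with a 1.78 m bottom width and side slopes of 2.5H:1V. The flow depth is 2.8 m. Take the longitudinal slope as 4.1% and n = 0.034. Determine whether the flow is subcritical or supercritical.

With bottom width b = 1.78 m and side slope z = 2.5: A = (b + zy)y = (1.78 + 2.5×2.8)×2.8 = 24.58 m²; P = b + 2y√(1+z²) = 1.78 + 2×2.8×2.693 = 16.86 m.
Hydraulic radius R = A/P = 24.58/16.86 = 1.458 m.
V = (1/n) R^(2/3) √S = (1/0.034) × 1.458^(2/3) × √0.041 = 7.658 m/s. Hydraulic depth D_h = A/T = 24.58/15.78 = 1.558 m.
Froude number Fr = V/√(g·D_h) = 7.658/√(9.81×1.558) = 1.96, which is greater than 1, so the flow is supercritical.

supercritical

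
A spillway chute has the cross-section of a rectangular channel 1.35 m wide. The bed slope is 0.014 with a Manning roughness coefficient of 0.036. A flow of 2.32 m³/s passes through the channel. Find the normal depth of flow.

y_n = 0.967 m

Manning's equation rearranged: A R^(2/3) = nQ / (1·√S) = 0.036 × 2.32 / (√0.014) = 0.7059.
At y = 0.869 m: A R^(2/3) = 0.6154 — low.
At y = 1.21 m: A R^(2/3) = 0.9353 — high.
At y = 0.967 m: A R^(2/3) = 0.7058 — ≈ 0.7059.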